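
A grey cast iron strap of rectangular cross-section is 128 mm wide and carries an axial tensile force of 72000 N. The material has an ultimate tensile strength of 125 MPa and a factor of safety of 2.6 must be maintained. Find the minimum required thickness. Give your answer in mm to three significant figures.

σ_allow = 125/2.6 = 48.08 MPa.
Required area A = F/σ_allow = 72000/48.08 = 1498 mm².
t = A/w = 1498/128 = 11.70 mm.

t = 11.7 mm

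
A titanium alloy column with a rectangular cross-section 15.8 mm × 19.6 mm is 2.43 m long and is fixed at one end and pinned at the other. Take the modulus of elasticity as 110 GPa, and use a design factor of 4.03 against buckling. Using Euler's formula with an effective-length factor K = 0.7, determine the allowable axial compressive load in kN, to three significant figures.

P_allow = 0.600 kN

Buckling occurs about the weak axis: I_min = h·b³/12 = 19.6×15.8³/12 = 6442 mm⁴ (b = 15.8 mm is the smaller dimension).
Effective length L_e = KL = 0.7×2.43 m = 1701 mm.
Euler critical load P_cr = π²EI/L_e² = π²×110000×6442/1701² = 2417 N.
P_allow = P_cr/n = 2417/4.03 = 599.8 N.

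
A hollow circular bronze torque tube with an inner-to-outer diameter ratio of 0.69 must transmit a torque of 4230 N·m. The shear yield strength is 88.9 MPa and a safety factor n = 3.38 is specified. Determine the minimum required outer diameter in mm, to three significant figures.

d_o = 102 mm

τ_allow = 88.9/3.38 = 26.30 MPa.
For a hollow shaft τ = 16T/[πd_o³(1−k⁴)] with k = 0.69, so 1−k⁴ = 0.7733.
d_o³ = 16T/[π τ_allow (1−k⁴)] = 16×4230000/(π×26.30×0.7733) = 1.059×10^6 mm³.
d_o = 101.9 mm.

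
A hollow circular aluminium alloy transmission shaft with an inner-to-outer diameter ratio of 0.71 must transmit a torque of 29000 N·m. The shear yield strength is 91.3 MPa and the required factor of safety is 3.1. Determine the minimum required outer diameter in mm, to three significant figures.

d_o = 189 mm

τ_allow = 91.3/3.1 = 29.45 MPa.
For a hollow shaft τ = 16T/[πd_o³(1−k⁴)] with k = 0.71, so 1−k⁴ = 0.7459.
d_o³ = 16T/[π τ_allow (1−k⁴)] = 16×2.9000×10^7/(π×29.45×0.7459) = 6.723×10^6 mm³.
d_o = 188.7 mm.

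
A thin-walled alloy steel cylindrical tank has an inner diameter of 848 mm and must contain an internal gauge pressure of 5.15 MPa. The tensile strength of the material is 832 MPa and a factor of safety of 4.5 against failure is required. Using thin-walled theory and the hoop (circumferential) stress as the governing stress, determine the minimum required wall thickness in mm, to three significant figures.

t = 11.8 mm

σ_allow = 832/4.5 = 184.9 MPa.
Hoop stress σ_h = pD/(2t), so t = pD/(2σ_allow) = 5.15×848/(2×184.9) = 11.81 mm.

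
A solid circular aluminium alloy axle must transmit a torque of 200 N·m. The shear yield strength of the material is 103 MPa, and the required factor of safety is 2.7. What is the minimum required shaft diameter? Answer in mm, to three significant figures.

d = 29.9 mm

Allowable shear stress τ_allow = 103/2.7 = 38.15 MPa.
For a solid shaft τ = 16T/(πd³), so d³ = 16T/(π τ_allow) = 16×200000/(π×38.15) = 26700 mm³.
d = (26700)^(1/3) = 29.89 mm.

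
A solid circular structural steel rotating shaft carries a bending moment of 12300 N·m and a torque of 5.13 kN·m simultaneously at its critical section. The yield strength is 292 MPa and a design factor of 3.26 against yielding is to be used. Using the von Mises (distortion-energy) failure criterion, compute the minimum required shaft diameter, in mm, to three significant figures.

d = 114 mm

σ_allow = σ_y/n = 292/3.26 = 89.57 MPa.
For a solid shaft σ_b = 32M/(πd³) and τ = 16T/(πd³), so the von Mises stress is σ' = (16/πd³)·√(4M²+3T²).
√(4M²+3T²) = √(4×(1.230×10^7)² + 3×(5.130×10^6)²) = 2.616×10^7 N·mm.
d³ = 16×2.616×10^7/(π×89.57) = 1.487×10^6 mm³.
d = 114.1 mm.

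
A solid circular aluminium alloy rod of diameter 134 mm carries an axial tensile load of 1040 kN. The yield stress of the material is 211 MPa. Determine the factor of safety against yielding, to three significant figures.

A = πd²/4 = 14100 mm².
σ = F/A = 1040000/14100 = 73.75 MPa.
n = 211/73.75 = 2.861.

n = 2.86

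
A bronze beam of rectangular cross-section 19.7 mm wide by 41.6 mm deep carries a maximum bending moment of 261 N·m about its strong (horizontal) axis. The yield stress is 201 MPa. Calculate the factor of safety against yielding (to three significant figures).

Section modulus S = bh²/6 = 19.7×41.6²/6 = 5682 mm³.
σ = M/S = 261000/5682 = 45.93 MPa.
n = 201/45.93 = 4.376.

n = 4.38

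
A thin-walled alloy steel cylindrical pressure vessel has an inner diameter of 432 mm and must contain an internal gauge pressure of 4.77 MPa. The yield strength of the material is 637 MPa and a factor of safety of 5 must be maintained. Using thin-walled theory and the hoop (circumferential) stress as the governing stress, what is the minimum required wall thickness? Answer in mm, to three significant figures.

t = 8.09 mm

σ_allow = 637/5 = 127.4 MPa.
Hoop stress σ_h = pD/(2t), so t = pD/(2σ_allow) = 4.77×432/(2×127.4) = 8.087 mm.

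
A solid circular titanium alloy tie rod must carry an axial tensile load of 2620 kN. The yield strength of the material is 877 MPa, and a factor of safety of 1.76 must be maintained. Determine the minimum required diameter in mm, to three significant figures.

Allowable stress σ_allow = 877/1.76 = 498.3 MPa.
Required area A = F/σ_allow = 2620000/498.3 = 5258 mm².
A = πd²/4 → d = √(4A/π) = 81.82 mm.

d = 81.8 mm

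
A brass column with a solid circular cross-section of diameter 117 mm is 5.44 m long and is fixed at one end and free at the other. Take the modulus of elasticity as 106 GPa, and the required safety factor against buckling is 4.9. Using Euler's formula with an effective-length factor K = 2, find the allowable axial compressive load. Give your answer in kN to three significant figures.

P_allow = 16.6 kN

I = πd⁴/64 = π×117⁴/64 = 9.198×10^6 mm⁴.
Effective length L_e = KL = 2×5.44 m = 10880 mm.
Euler critical load P_cr = π²EI/L_e² = π²×106000×9.198×10^6/10880² = 81290 N.
P_allow = P_cr/n = 81290/4.9 = 16590 N.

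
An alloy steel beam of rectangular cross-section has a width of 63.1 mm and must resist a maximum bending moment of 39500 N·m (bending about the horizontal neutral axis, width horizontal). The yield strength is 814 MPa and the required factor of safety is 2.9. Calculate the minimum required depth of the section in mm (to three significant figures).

h = 116 mm

σ_allow = 814/2.9 = 280.7 MPa.
For a rectangular section σ = 6M/(bh²), so h² = 6M/(b σ_allow) = 6×3.9500×10^7/(63.1×280.7) = 13380 mm².
h = 115.7 mm.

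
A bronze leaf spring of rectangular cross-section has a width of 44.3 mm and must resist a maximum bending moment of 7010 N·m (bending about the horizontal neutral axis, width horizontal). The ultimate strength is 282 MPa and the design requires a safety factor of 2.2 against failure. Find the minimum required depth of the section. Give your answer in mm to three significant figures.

h = 86.1 mm

σ_allow = 282/2.2 = 128.2 MPa.
For a rectangular section σ = 6M/(bh²), so h² = 6M/(b σ_allow) = 6×7010000/(44.3×128.2) = 7407 mm².
h = 86.06 mm.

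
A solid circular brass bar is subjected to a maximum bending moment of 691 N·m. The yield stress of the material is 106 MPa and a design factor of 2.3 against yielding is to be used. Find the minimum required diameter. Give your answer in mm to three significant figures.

σ_allow = 106/2.3 = 46.09 MPa.
For a solid circular section σ = 32M/(πd³), so d³ = 32M/(π σ_allow) = 32×691000/(π×46.09) = 152700 mm³.
d = 53.45 mm.

d = 53.5 mm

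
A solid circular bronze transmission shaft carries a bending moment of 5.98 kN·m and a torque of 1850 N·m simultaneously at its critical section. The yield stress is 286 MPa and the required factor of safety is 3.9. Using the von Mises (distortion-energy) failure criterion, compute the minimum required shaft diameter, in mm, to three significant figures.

σ_allow = σ_y/n = 286/3.9 = 73.33 MPa.
For a solid shaft σ_b = 32M/(πd³) and τ = 16T/(πd³), so the von Mises stress is σ' = (16/πd³)·√(4M²+3T²).
√(4M²+3T²) = √(4×(5.980×10^6)² + 3×(1.850×10^6)²) = 1.238×10^7 N·mm.
d³ = 16×1.238×10^7/(π×73.33) = 859900 mm³.
d = 95.09 mm.

d = 95.1 mm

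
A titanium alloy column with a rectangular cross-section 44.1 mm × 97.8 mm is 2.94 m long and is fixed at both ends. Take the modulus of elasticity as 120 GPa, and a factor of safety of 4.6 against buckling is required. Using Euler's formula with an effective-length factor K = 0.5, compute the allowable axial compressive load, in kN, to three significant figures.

P_allow = 83.3 kN

Buckling occurs about the weak axis: I_min = h·b³/12 = 97.8×44.1³/12 = 699000 mm⁴ (b = 44.1 mm is the smaller dimension).
Effective length L_e = KL = 0.5×2.94 m = 1470 mm.
Euler critical load P_cr = π²EI/L_e² = π²×120000×699000/1470² = 383100 N.
P_allow = P_cr/n = 383100/4.6 = 83280 N.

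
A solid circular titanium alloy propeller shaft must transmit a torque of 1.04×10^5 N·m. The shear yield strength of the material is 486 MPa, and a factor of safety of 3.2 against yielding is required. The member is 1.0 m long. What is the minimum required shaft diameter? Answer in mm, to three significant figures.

Allowable shear stress τ_allow = 486/3.2 = 151.9 MPa.
For a solid shaft τ = 16T/(πd³), so d³ = 16T/(π τ_allow) = 16×1.0400×10^8/(π×151.9) = 3.488×10^6 mm³.
d = (3.488×10^6)^(1/3) = 151.6 mm.

d = 152 mm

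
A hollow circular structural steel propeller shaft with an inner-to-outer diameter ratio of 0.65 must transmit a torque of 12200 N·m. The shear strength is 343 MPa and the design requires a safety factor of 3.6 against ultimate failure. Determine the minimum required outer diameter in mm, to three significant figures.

τ_allow = 343/3.6 = 95.28 MPa.
For a hollow shaft τ = 16T/[πd_o³(1−k⁴)] with k = 0.65, so 1−k⁴ = 0.8215.
d_o³ = 16T/[π τ_allow (1−k⁴)] = 16×1.2200×10^7/(π×95.28×0.8215) = 793800 mm³.
d_o = 92.59 mm.

d_o = 92.6 mm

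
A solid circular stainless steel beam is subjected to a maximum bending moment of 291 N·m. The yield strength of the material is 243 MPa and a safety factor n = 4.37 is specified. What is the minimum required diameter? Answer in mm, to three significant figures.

d = 37.6 mm

σ_allow = 243/4.37 = 55.61 MPa.
For a solid circular section σ = 32M/(πd³), so d³ = 32M/(π σ_allow) = 32×291000/(π×55.61) = 53310 mm³.
d = 37.63 mm.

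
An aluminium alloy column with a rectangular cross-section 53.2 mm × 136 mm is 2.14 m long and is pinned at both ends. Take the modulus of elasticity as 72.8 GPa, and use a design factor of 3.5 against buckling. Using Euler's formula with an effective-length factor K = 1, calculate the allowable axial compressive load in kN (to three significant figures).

Buckling occurs about the weak axis: I_min = h·b³/12 = 136×53.2³/12 = 1.706×10^6 mm⁴ (b = 53.2 mm is the smaller dimension).
Effective length L_e = KL = 1×2.14 m = 2140 mm.
Euler critical load P_cr = π²EI/L_e² = π²×72800×1.706×10^6/2140² = 267700 N.
P_allow = P_cr/n = 267700/3.5 = 76490 N.

P_allow = 76.5 kN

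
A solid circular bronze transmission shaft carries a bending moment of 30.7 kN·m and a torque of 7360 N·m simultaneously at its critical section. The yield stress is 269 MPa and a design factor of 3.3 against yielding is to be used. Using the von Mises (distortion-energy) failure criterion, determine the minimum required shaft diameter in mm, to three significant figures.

d = 158 mm

σ_allow = σ_y/n = 269/3.3 = 81.52 MPa.
For a solid shaft σ_b = 32M/(πd³) and τ = 16T/(πd³), so the von Mises stress is σ' = (16/πd³)·√(4M²+3T²).
√(4M²+3T²) = √(4×(3.070×10^7)² + 3×(7.360×10^6)²) = 6.271×10^7 N·mm.
d³ = 16×6.271×10^7/(π×81.52) = 3.918×10^6 mm³.
d = 157.6 mm.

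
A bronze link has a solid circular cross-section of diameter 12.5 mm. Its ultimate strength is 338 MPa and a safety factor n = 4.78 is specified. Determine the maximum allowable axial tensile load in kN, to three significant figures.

σ_allow = 338/4.78 = 70.71 MPa.
A = πd²/4 = π×12.5²/4 = 122.7 mm².
F_allow = σ_allow × A = 70.71×122.7 = 8678 N.

F_allow = 8.68 kN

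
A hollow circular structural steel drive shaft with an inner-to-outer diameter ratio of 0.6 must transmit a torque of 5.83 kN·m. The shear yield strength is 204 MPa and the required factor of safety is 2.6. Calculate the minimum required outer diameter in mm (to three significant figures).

τ_allow = 204/2.6 = 78.46 MPa.
For a hollow shaft τ = 16T/[πd_o³(1−k⁴)] with k = 0.6, so 1−k⁴ = 0.8704.
d_o³ = 16T/[π τ_allow (1−k⁴)] = 16×5830000/(π×78.46×0.8704) = 434800 mm³.
d_o = 75.76 mm.

d_o = 75.8 mm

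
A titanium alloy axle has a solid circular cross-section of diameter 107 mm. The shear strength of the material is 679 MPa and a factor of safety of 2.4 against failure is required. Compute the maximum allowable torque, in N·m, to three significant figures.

T_allow = 68100 N·m

τ_allow = 679/2.4 = 282.9 MPa.
For a solid shaft T_allow = τ_allow·πd³/16; πd³/16 = π×107³/16 = 240500 mm³.
T_allow = 282.9×240500 = 6.805×10^7 N·mm = 68050 N·m.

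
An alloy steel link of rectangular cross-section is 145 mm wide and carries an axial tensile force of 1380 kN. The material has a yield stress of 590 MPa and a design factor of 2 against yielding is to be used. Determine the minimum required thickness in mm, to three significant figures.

σ_allow = 590/2 = 295.0 MPa.
Required area A = F/σ_allow = 1380000/295.0 = 4678 mm².
t = A/w = 4678/145 = 32.26 mm.

t = 32.3 mm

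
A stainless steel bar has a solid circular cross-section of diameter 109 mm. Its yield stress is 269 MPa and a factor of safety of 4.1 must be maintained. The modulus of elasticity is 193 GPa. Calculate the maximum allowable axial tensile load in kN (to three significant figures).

F_allow = 612 kN

σ_allow = 269/4.1 = 65.61 MPa.
A = πd²/4 = π×109²/4 = 9331 mm².
F_allow = σ_allow × A = 65.61×9331 = 612200 N.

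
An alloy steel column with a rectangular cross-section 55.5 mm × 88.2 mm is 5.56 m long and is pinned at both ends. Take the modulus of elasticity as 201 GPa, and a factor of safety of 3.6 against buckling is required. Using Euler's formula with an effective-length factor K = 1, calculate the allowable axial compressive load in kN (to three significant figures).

P_allow = 22.4 kN

Buckling occurs about the weak axis: I_min = h·b³/12 = 88.2×55.5³/12 = 1.257×10^6 mm⁴ (b = 55.5 mm is the smaller dimension).
Effective length L_e = KL = 1×5.56 m = 5560 mm.
Euler critical load P_cr = π²EI/L_e² = π²×201000×1.257×10^6/5560² = 80630 N.
P_allow = P_cr/n = 80630/3.6 = 22400 N.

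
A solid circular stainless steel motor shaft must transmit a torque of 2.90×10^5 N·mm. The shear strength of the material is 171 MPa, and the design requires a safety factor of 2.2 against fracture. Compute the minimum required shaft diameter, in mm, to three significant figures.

d = 26.7 mm

Allowable shear stress τ_allow = 171/2.2 = 77.73 MPa.
For a solid shaft τ = 16T/(πd³), so d³ = 16T/(π τ_allow) = 16×290000/(π×77.73) = 19000 mm³.
d = (19000)^(1/3) = 26.68 mm.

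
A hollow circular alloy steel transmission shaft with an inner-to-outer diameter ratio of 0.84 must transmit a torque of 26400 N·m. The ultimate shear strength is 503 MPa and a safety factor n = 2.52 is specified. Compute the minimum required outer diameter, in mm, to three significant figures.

d_o = 110 mm

τ_allow = 503/2.52 = 199.6 MPa.
For a hollow shaft τ = 16T/[πd_o³(1−k⁴)] with k = 0.84, so 1−k⁴ = 0.5021.
d_o³ = 16T/[π τ_allow (1−k⁴)] = 16×2.6400×10^7/(π×199.6×0.5021) = 1.342×10^6 mm³.
d_o = 110.3 mm.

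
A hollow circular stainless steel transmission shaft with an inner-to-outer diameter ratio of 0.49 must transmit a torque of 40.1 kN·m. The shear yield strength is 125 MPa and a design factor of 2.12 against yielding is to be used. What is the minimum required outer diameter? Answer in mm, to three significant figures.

d_o = 154 mm

τ_allow = 125/2.12 = 58.96 MPa.
For a hollow shaft τ = 16T/[πd_o³(1−k⁴)] with k = 0.49, so 1−k⁴ = 0.9424.
d_o³ = 16T/[π τ_allow (1−k⁴)] = 16×4.0100×10^7/(π×58.96×0.9424) = 3.676×10^6 mm³.
d_o = 154.3 mm.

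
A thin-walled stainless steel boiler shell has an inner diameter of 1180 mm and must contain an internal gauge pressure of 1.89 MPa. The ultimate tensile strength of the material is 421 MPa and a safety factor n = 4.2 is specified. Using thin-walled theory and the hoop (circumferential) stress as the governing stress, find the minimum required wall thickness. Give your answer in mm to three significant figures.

σ_allow = 421/4.2 = 100.2 MPa.
Hoop stress σ_h = pD/(2t), so t = pD/(2σ_allow) = 1.89×1180/(2×100.2) = 11.12 mm.

t = 11.1 mm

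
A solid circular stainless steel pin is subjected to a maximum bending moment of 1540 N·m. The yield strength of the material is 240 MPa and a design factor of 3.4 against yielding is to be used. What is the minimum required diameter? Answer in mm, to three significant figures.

d = 60.6 mm

σ_allow = 240/3.4 = 70.59 MPa.
For a solid circular section σ = 32M/(πd³), so d³ = 32M/(π σ_allow) = 32×1540000/(π×70.59) = 222200 mm³.
d = 60.57 mm.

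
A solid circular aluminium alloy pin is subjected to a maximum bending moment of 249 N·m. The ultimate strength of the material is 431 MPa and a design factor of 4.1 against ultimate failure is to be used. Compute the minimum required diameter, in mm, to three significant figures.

d = 28.9 mm

σ_allow = 431/4.1 = 105.1 MPa.
For a solid circular section σ = 32M/(πd³), so d³ = 32M/(π σ_allow) = 32×249000/(π×105.1) = 24130 mm³.
d = 28.90 mm.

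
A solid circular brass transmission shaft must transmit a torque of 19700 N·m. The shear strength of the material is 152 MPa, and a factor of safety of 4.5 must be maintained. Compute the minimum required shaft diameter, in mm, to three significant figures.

d = 144 mm

Allowable shear stress τ_allow = 152/4.5 = 33.78 MPa.
For a solid shaft τ = 16T/(πd³), so d³ = 16T/(π τ_allow) = 16×1.9700×10^7/(π×33.78) = 2.970×10^6 mm³.
d = (2.970×10^6)^(1/3) = 143.7 mm.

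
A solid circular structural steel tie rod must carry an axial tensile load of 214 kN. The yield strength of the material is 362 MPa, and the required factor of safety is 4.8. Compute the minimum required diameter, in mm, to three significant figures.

d = 60.1 mm

Allowable stress σ_allow = 362/4.8 = 75.42 MPa.
Required area A = F/σ_allow = 214000/75.42 = 2838 mm².
A = πd²/4 → d = √(4A/π) = 60.11 mm.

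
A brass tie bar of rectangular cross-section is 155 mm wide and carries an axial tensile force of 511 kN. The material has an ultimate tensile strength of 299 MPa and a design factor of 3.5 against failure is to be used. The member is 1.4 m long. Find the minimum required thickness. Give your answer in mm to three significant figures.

σ_allow = 299/3.5 = 85.43 MPa.
Required area A = F/σ_allow = 511000/85.43 = 5982 mm².
t = A/w = 5982/155 = 38.59 mm.

t = 38.6 mm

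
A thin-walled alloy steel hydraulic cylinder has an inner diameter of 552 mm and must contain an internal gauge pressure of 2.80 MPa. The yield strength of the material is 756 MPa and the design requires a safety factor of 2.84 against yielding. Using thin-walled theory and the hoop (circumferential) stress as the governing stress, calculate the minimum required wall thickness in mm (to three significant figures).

t = 2.90 mm

σ_allow = 756/2.84 = 266.2 MPa.
Hoop stress σ_h = pD/(2t), so t = pD/(2σ_allow) = 2.80×552/(2×266.2) = 2.903 mm.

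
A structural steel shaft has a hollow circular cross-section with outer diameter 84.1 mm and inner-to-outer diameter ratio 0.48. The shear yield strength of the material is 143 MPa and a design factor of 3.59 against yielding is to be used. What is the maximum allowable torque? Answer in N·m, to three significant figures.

τ_allow = 143/3.59 = 39.83 MPa.
For a hollow shaft T_allow = τ_allow·πd_o³(1−k⁴)/16 with 1−k⁴ = 0.9469, so πd_o³(1−k⁴)/16 = 110600 mm³.
T_allow = 39.83×110600 = 4.405×10^6 N·mm = 4405 N·m.

T_allow = 4410 N·m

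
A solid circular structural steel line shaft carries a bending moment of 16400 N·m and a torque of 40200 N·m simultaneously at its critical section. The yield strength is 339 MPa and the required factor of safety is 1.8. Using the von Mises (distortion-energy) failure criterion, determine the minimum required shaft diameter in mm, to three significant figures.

σ_allow = σ_y/n = 339/1.8 = 188.3 MPa.
For a solid shaft σ_b = 32M/(πd³) and τ = 16T/(πd³), so the von Mises stress is σ' = (16/πd³)·√(4M²+3T²).
√(4M²+3T²) = √(4×(1.640×10^7)² + 3×(4.020×10^7)²) = 7.697×10^7 N·mm.
d³ = 16×7.697×10^7/(π×188.3) = 2.081×10^6 mm³.
d = 127.7 mm.

d = 128 mm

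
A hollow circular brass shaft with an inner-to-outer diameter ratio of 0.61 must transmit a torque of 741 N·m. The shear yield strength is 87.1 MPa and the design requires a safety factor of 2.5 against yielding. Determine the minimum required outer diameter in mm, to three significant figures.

d_o = 50.1 mm

τ_allow = 87.1/2.5 = 34.84 MPa.
For a hollow shaft τ = 16T/[πd_o³(1−k⁴)] with k = 0.61, so 1−k⁴ = 0.8615.
d_o³ = 16T/[π τ_allow (1−k⁴)] = 16×741000/(π×34.84×0.8615) = 125700 mm³.
d_o = 50.10 mm.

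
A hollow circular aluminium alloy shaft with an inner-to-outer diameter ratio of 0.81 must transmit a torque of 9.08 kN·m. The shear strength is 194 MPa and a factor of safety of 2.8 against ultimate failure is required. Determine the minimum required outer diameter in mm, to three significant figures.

τ_allow = 194/2.8 = 69.29 MPa.
For a hollow shaft τ = 16T/[πd_o³(1−k⁴)] with k = 0.81, so 1−k⁴ = 0.5695.
d_o³ = 16T/[π τ_allow (1−k⁴)] = 16×9080000/(π×69.29×0.5695) = 1.172×10^6 mm³.
d_o = 105.4 mm.

d_o = 105 mm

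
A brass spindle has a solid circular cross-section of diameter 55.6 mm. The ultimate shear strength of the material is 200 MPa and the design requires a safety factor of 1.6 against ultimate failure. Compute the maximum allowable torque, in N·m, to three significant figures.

T_allow = 4220 N·m

τ_allow = 200/1.6 = 125.0 MPa.
For a solid shaft T_allow = τ_allow·πd³/16; πd³/16 = π×55.6³/16 = 33750 mm³.
T_allow = 125.0×33750 = 4.219×10^6 N·mm = 4219 N·m.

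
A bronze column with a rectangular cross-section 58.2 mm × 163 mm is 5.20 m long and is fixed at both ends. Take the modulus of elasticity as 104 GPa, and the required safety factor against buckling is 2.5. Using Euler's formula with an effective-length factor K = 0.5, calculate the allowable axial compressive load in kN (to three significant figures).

P_allow = 163 kN

Buckling occurs about the weak axis: I_min = h·b³/12 = 163×58.2³/12 = 2.678×10^6 mm⁴ (b = 58.2 mm is the smaller dimension).
Effective length L_e = KL = 0.5×5.20 m = 2600 mm.
Euler critical load P_cr = π²EI/L_e² = π²×104000×2.678×10^6/2600² = 406600 N.
P_allow = P_cr/n = 406600/2.5 = 162600 N.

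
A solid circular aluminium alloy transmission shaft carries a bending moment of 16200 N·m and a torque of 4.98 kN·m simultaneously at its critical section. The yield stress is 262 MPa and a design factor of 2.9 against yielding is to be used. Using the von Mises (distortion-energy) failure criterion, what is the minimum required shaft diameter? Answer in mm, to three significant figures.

σ_allow = σ_y/n = 262/2.9 = 90.34 MPa.
For a solid shaft σ_b = 32M/(πd³) and τ = 16T/(πd³), so the von Mises stress is σ' = (16/πd³)·√(4M²+3T²).
√(4M²+3T²) = √(4×(1.620×10^7)² + 3×(4.980×10^6)²) = 3.353×10^7 N·mm.
d³ = 16×3.353×10^7/(π×90.34) = 1.890×10^6 mm³.
d = 123.6 mm.

d = 124 mm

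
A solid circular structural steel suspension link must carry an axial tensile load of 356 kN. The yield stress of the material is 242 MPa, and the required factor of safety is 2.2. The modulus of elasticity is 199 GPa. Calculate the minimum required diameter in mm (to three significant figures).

d = 64.2 mm

Allowable stress σ_allow = 242/2.2 = 110.0 MPa.
Required area A = F/σ_allow = 356000/110.0 = 3236 mm².
A = πd²/4 → d = √(4A/π) = 64.19 mm.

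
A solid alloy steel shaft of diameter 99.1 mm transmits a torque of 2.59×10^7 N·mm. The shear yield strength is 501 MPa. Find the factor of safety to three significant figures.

τ = 16T/(πd³) = 16×2.5900×10^7/(π×99.1³) = 135.5 MPa.
n = τ_limit/τ = 501/135.5 = 3.696.

n = 3.70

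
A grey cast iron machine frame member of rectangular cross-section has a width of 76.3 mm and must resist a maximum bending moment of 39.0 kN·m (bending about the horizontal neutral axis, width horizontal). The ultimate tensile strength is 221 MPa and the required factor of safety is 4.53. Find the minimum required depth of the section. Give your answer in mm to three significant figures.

h = 251 mm

σ_allow = 221/4.53 = 48.79 MPa.
For a rectangular section σ = 6M/(bh²), so h² = 6M/(b σ_allow) = 6×3.9000×10^7/(76.3×48.79) = 62860 mm².
h = 250.7 mm.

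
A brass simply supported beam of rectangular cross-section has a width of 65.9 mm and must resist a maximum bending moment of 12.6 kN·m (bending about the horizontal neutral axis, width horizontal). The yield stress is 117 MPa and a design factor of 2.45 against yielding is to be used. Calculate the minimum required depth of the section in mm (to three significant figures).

σ_allow = 117/2.45 = 47.76 MPa.
For a rectangular section σ = 6M/(bh²), so h² = 6M/(b σ_allow) = 6×1.2600×10^7/(65.9×47.76) = 24020 mm².
h = 155.0 mm.

h = 155 mm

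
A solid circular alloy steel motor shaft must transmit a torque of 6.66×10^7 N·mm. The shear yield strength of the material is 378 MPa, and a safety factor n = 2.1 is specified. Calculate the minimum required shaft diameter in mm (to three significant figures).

d = 124 mm

Allowable shear stress τ_allow = 378/2.1 = 180.0 MPa.
For a solid shaft τ = 16T/(πd³), so d³ = 16T/(π τ_allow) = 16×6.6600×10^7/(π×180.0) = 1.884×10^6 mm³.
d = (1.884×10^6)^(1/3) = 123.5 mm.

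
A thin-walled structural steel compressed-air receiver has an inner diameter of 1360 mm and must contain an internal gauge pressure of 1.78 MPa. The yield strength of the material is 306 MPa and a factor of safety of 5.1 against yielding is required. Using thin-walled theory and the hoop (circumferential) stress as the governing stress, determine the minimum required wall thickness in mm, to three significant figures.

t = 20.2 mm

σ_allow = 306/5.1 = 60.00 MPa.
Hoop stress σ_h = pD/(2t), so t = pD/(2σ_allow) = 1.78×1360/(2×60.00) = 20.17 mm.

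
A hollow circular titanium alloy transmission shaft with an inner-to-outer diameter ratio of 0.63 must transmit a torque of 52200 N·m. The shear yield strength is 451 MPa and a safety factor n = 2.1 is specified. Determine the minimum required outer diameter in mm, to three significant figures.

τ_allow = 451/2.1 = 214.8 MPa.
For a hollow shaft τ = 16T/[πd_o³(1−k⁴)] with k = 0.63, so 1−k⁴ = 0.8425.
d_o³ = 16T/[π τ_allow (1−k⁴)] = 16×5.2200×10^7/(π×214.8×0.8425) = 1.469×10^6 mm³.
d_o = 113.7 mm.

d_o = 114 mm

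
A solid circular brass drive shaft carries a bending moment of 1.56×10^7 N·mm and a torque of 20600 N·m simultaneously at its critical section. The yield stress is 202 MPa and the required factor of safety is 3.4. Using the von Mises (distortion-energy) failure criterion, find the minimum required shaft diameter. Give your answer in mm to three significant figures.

σ_allow = σ_y/n = 202/3.4 = 59.41 MPa.
For a solid shaft σ_b = 32M/(πd³) and τ = 16T/(πd³), so the von Mises stress is σ' = (16/πd³)·√(4M²+3T²).
√(4M²+3T²) = √(4×(1.560×10^7)² + 3×(2.060×10^7)²) = 4.740×10^7 N·mm.
d³ = 16×4.740×10^7/(π×59.41) = 4.063×10^6 mm³.
d = 159.6 mm.

d = 160 mm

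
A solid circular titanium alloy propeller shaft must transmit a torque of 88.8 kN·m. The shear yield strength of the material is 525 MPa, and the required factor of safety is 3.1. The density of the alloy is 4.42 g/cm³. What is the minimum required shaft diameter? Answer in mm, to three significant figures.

Allowable shear stress τ_allow = 525/3.1 = 169.4 MPa.
For a solid shaft τ = 16T/(πd³), so d³ = 16T/(π τ_allow) = 16×8.8800×10^7/(π×169.4) = 2.670×10^6 mm³.
d = (2.670×10^6)^(1/3) = 138.7 mm.

d = 139 mm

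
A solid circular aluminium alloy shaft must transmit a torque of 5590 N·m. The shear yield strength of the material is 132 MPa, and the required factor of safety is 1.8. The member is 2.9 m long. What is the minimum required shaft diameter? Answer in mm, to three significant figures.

Allowable shear stress τ_allow = 132/1.8 = 73.33 MPa.
For a solid shaft τ = 16T/(πd³), so d³ = 16T/(π τ_allow) = 16×5590000/(π×73.33) = 388200 mm³.
d = (388200)^(1/3) = 72.95 mm.

d = 73.0 mm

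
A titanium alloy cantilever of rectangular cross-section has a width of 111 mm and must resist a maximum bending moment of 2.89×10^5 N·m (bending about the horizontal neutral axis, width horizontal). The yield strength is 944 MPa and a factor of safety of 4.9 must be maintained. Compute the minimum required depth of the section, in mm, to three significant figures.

σ_allow = 944/4.9 = 192.7 MPa.
For a rectangular section σ = 6M/(bh²), so h² = 6M/(b σ_allow) = 6×2.8900×10^8/(111×192.7) = 81090 mm².
h = 284.8 mm.

h = 285 mm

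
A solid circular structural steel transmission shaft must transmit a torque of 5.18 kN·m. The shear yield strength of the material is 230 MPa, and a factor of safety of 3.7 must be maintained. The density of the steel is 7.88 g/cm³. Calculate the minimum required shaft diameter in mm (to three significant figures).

Allowable shear stress τ_allow = 230/3.7 = 62.16 MPa.
For a solid shaft τ = 16T/(πd³), so d³ = 16T/(π τ_allow) = 16×5180000/(π×62.16) = 424400 mm³.
d = (424400)^(1/3) = 75.15 mm.

d = 75.1 mm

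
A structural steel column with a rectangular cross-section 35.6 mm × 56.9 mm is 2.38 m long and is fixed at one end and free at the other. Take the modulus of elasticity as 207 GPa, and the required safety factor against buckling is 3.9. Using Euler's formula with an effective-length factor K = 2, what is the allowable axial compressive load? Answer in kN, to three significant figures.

Buckling occurs about the weak axis: I_min = h·b³/12 = 56.9×35.6³/12 = 213900 mm⁴ (b = 35.6 mm is the smaller dimension).
Effective length L_e = KL = 2×2.38 m = 4760 mm.
Euler critical load P_cr = π²EI/L_e² = π²×207000×213900/4760² = 19290 N.
P_allow = P_cr/n = 19290/3.9 = 4946 N.

P_allow = 4.95 kN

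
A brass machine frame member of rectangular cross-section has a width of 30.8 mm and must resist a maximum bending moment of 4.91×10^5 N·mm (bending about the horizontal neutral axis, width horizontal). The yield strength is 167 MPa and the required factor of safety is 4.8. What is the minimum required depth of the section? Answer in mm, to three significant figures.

h = 52.4 mm

σ_allow = 167/4.8 = 34.79 MPa.
For a rectangular section σ = 6M/(bh²), so h² = 6M/(b σ_allow) = 6×491000/(30.8×34.79) = 2749 mm².
h = 52.43 mm.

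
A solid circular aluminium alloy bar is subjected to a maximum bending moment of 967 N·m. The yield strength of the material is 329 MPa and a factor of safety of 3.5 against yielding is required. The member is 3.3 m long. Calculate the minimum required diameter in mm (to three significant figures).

d = 47.1 mm

σ_allow = 329/3.5 = 94.00 MPa.
For a solid circular section σ = 32M/(πd³), so d³ = 32M/(π σ_allow) = 32×967000/(π×94.00) = 104800 mm³.
d = 47.14 mm.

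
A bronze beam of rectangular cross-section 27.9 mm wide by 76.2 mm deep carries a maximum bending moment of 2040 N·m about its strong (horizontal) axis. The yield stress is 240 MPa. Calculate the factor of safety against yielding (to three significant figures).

n = 3.18

Section modulus S = bh²/6 = 27.9×76.2²/6 = 27000 mm³.
σ = M/S = 2040000/27000 = 75.56 MPa.
n = 240/75.56 = 3.176.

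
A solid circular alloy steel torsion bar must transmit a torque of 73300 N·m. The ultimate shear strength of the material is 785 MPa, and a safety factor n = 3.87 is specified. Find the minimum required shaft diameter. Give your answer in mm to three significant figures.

Allowable shear stress τ_allow = 785/3.87 = 202.8 MPa.
For a solid shaft τ = 16T/(πd³), so d³ = 16T/(π τ_allow) = 16×7.3300×10^7/(π×202.8) = 1.840×10^6 mm³.
d = (1.840×10^6)^(1/3) = 122.5 mm.

d = 123 mm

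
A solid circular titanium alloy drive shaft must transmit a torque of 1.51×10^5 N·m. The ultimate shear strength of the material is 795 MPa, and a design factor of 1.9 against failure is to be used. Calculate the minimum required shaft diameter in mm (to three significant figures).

d = 122 mm

Allowable shear stress τ_allow = 795/1.9 = 418.4 MPa.
For a solid shaft τ = 16T/(πd³), so d³ = 16T/(π τ_allow) = 16×1.5100×10^8/(π×418.4) = 1.838×10^6 mm³.
d = (1.838×10^6)^(1/3) = 122.5 mm.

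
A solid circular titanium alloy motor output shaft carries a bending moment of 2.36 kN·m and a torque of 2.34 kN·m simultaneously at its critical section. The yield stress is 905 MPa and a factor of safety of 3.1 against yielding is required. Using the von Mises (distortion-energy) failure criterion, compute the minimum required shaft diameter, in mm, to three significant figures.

d = 47.7 mm

σ_allow = σ_y/n = 905/3.1 = 291.9 MPa.
For a solid shaft σ_b = 32M/(πd³) and τ = 16T/(πd³), so the von Mises stress is σ' = (16/πd³)·√(4M²+3T²).
√(4M²+3T²) = √(4×(2.360×10^6)² + 3×(2.340×10^6)²) = 6.221×10^6 N·mm.
d³ = 16×6.221×10^6/(π×291.9) = 108500 mm³.
d = 47.70 mm.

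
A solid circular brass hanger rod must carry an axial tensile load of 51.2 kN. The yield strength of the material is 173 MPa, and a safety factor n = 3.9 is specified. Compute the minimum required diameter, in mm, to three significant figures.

d = 38.3 mm

Allowable stress σ_allow = 173/3.9 = 44.36 MPa.
Required area A = F/σ_allow = 51200/44.36 = 1154 mm².
A = πd²/4 → d = √(4A/π) = 38.34 mm.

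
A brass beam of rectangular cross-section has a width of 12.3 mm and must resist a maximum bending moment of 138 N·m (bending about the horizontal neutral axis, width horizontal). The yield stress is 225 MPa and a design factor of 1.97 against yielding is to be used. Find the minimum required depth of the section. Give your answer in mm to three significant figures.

h = 24.3 mm

σ_allow = 225/1.97 = 114.2 MPa.
For a rectangular section σ = 6M/(bh²), so h² = 6M/(b σ_allow) = 6×138000/(12.3×114.2) = 589.4 mm².
h = 24.28 mm.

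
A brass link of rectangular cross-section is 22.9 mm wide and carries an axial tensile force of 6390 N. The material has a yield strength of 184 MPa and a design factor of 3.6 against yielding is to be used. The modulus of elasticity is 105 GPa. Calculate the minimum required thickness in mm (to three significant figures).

σ_allow = 184/3.6 = 51.11 MPa.
Required area A = F/σ_allow = 6390.0/51.11 = 125.0 mm².
t = A/w = 125.0/22.9 = 5.459 mm.

t = 5.46 mm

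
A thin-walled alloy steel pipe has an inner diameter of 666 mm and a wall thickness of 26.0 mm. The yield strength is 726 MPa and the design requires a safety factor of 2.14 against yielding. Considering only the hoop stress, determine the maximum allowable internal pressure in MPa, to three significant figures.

p_allow = 26.5 MPa

σ_allow = 726/2.14 = 339.3 MPa.
σ_h = pD/(2t) → p_allow = 2σ_allow t/D = 2×339.3×26.0/666 = 26.49 MPa.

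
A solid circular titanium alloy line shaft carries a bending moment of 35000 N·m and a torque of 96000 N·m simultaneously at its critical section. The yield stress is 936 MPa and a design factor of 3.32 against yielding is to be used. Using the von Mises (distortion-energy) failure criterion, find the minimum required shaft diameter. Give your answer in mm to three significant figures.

d = 148 mm

σ_allow = σ_y/n = 936/3.32 = 281.9 MPa.
For a solid shaft σ_b = 32M/(πd³) and τ = 16T/(πd³), so the von Mises stress is σ' = (16/πd³)·√(4M²+3T²).
√(4M²+3T²) = √(4×(3.500×10^7)² + 3×(9.600×10^7)²) = 1.804×10^8 N·mm.
d³ = 16×1.804×10^8/(π×281.9) = 3.259×10^6 mm³.
d = 148.3 mm.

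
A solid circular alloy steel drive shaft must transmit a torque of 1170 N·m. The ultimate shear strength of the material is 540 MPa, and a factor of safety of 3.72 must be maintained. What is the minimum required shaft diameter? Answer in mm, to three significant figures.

Allowable shear stress τ_allow = 540/3.72 = 145.2 MPa.
For a solid shaft τ = 16T/(πd³), so d³ = 16T/(π τ_allow) = 16×1170000/(π×145.2) = 41050 mm³.
d = (41050)^(1/3) = 34.50 mm.

d = 34.5 mm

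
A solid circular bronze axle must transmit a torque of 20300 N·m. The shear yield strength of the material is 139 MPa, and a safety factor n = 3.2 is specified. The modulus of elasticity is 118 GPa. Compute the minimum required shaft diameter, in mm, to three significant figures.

d = 134 mm

Allowable shear stress τ_allow = 139/3.2 = 43.44 MPa.
For a solid shaft τ = 16T/(πd³), so d³ = 16T/(π τ_allow) = 16×2.0300×10^7/(π×43.44) = 2.380×10^6 mm³.
d = (2.380×10^6)^(1/3) = 133.5 mm.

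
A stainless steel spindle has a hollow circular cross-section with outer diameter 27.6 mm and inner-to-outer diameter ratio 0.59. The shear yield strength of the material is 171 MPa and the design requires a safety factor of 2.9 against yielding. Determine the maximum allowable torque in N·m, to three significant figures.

T_allow = 214 N·m

τ_allow = 171/2.9 = 58.97 MPa.
For a hollow shaft T_allow = τ_allow·πd_o³(1−k⁴)/16 with 1−k⁴ = 0.8788, so πd_o³(1−k⁴)/16 = 3628 mm³.
T_allow = 58.97×3628 = 213900 N·mm = 213.9 N·m.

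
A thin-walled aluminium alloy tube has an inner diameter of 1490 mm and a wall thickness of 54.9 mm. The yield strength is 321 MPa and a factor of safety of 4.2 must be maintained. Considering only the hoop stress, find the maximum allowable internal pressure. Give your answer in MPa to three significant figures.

σ_allow = 321/4.2 = 76.43 MPa.
σ_h = pD/(2t) → p_allow = 2σ_allow t/D = 2×76.43×54.9/1490 = 5.632 MPa.

p_allow = 5.63 MPa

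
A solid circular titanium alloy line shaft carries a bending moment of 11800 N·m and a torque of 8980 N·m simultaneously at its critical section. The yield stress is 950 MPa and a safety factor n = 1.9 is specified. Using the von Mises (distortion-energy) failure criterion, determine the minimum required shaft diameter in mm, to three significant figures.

d = 66.0 mm

σ_allow = σ_y/n = 950/1.9 = 500.0 MPa.
For a solid shaft σ_b = 32M/(πd³) and τ = 16T/(πd³), so the von Mises stress is σ' = (16/πd³)·√(4M²+3T²).
√(4M²+3T²) = √(4×(1.180×10^7)² + 3×(8.980×10^6)²) = 2.826×10^7 N·mm.
d³ = 16×2.826×10^7/(π×500.0) = 287900 mm³.
d = 66.03 mm.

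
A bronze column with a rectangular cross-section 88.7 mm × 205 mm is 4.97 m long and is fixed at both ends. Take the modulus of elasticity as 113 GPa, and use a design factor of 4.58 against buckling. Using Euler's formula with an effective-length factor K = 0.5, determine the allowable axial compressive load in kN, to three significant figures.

Buckling occurs about the weak axis: I_min = h·b³/12 = 205×88.7³/12 = 1.192×10^7 mm⁴ (b = 88.7 mm is the smaller dimension).
Effective length L_e = KL = 0.5×4.97 m = 2485 mm.
Euler critical load P_cr = π²EI/L_e² = π²×113000×1.192×10^7/2485² = 2.153×10^6 N.
P_allow = P_cr/n = 2.153×10^6/4.58 = 470100 N.

P_allow = 470 kN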